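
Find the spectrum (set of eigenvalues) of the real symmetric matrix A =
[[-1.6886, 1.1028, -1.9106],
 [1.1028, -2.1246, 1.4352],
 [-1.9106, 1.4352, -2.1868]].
sigma(A) ≈ {-5, -1, 0}

A is real symmetric, so its spectrum consists of real eigenvalues. Expanding the characteristic polynomial of the displayed matrix gives
  det(λ I - A) = p(λ) = λ^3 + (6)λ^2 + (5)λ + (0).
Solving p(λ) = 0 yields eigenvalues ≈ -5, -1, 0. (A is shown rounded to 4 decimals, so these recover the underlying integer eigenvalues to within that precision.)
Verification: the trace of A = -6 equals the sum of eigenvalues -6, and det(A) ≈ -0.0000 matches the eigenvalue product 0.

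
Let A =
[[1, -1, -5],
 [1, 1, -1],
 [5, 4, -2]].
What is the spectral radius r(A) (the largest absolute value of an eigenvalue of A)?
r(A) ≈ 5.2092

The eigenvalues of A are the roots of its characteristic polynomial. With M = A (coefficients from the trace, the sum of principal 2x2 minors, and det A):
  p(λ) = det(λ I - M) = λ^3 + 27λ - 10.
No integer candidate from the rational root theorem (±divisors of 10) is a root, so the roots are irrational. The cubic discriminant is Δ = -81432 < 0, so there is one real root and a complex-conjugate pair. p(0) = -10 and p(1) = 18 have opposite signs, so a root lies in (0, 1); Newton's method refines it to λ ≈ 0.3685. Dividing out (λ - (0.3685)) leaves approximately λ^2 + 0.3685λ + 27.1358. For λ^2 + 0.3685λ + 27.1358 the discriminant is -108.4074. It is negative, so the remaining roots are the complex-conjugate pair λ ≈ -0.1843 ± 5.2059i. Their product equals the constant term, so |λ|^2 ≈ 27.1358 and |λ| ≈ 5.2092.
Thus the eigenvalues (to 4 decimals) are 0.3685 (modulus 0.3685); -0.1843 ± 5.2059i (modulus 5.2092). The spectral radius is the largest modulus: r(A) ≈ 5.2092. (Cross-check: r(A) ≤ ||A||_2 ≈ 7.2887; equality holds whenever A is normal, though it can also hold for some non-normal A.)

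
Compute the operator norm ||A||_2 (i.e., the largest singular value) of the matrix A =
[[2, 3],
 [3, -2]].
||A||_2 = sqrt(13) ≈ 3.6056 (= sqrt(largest eigenvalue of A^T A))

||A||_2 = sigma_max(A) = sqrt(lambda_max(A^T A)). Form the symmetric matrix M = A^T A =
[[13, 0],
 [0, 13]].
Its characteristic polynomial (trace, determinant of M give the coefficients) is
  p(λ) = det(λ I - M) = λ^2 - 26λ + 169.
For λ^2 - 26λ + 169 the discriminant is 0. It is a perfect square (0^2), so the roots are rational: λ = (26 ± 0)/2 = 13, 13.
So the eigenvalues of A^T A are ≈ 13, 13 (all ≥ 0, as they must be for A^T A). The largest is λ_max = 13, hence ||A||_2 = sqrt(λ_max) = sqrt(13) ≈ 3.6056.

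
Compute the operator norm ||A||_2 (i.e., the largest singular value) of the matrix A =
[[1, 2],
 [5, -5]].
||A||_2 = sqrt((55 + sqrt(2125))/2) ≈ 7.1098 (= sqrt(largest eigenvalue of A^T A))

||A||_2 = sigma_max(A) = sqrt(lambda_max(A^T A)). Form the symmetric matrix M = A^T A =
[[26, -23],
 [-23, 29]].
Its characteristic polynomial (trace, determinant of M give the coefficients) is
  p(λ) = det(λ I - M) = λ^2 - 55λ + 225.
For λ^2 - 55λ + 225 the discriminant is 2125. It is nonnegative but not a perfect square, so the roots are real and irrational: λ = (55 ± sqrt(2125))/2 ≈ 50.5489, 4.4511.
So the eigenvalues of A^T A are ≈ 4.4511, 50.5489 (all ≥ 0, as they must be for A^T A). The largest is λ_max = (55 + sqrt(2125))/2 ≈ 50.5489, hence ||A||_2 = sqrt(λ_max) = sqrt((55 + sqrt(2125))/2) ≈ 7.1098.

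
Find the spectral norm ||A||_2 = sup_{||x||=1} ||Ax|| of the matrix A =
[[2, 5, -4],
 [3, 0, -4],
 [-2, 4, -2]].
||A||_2 ≈ 8.3415 (= sqrt(largest eigenvalue of A^T A))

||A||_2 = sigma_max(A) = sqrt(lambda_max(A^T A)). Form the symmetric matrix M = A^T A =
[[17, 2, -16],
 [2, 41, -28],
 [-16, -28, 36]].
Its characteristic polynomial (trace, sum of principal 2x2 minors, determinant of M give the coefficients) is
  p(λ) = det(λ I - M) = λ^3 - 94λ^2 + 1741λ - 2916.
No integer candidate from the rational root theorem (±divisors of 2916) is a root, so the roots are irrational. The cubic discriminant is Δ = 4346540496 > 0, so there are three distinct real roots. p(1) = -1268 and p(2) = 198 have opposite signs, so a root lies in (1, 2); Newton's method refines it to λ ≈ 1.8575. p(22) = 538 and p(23) = -432 have opposite signs, so a root lies in (22, 23); Newton's method refines it to λ ≈ 22.5614. p(69) = -1812 and p(70) = 1354 have opposite signs, so a root lies in (69, 70); Newton's method refines it to λ ≈ 69.5811. Check (Vieta): the three roots sum to 94, matching tr M = 94.
So the eigenvalues of A^T A are ≈ 1.8575, 22.5614, 69.5811 (all ≥ 0, as they must be for A^T A). The largest is λ_max ≈ 69.5811, hence ||A||_2 = sqrt(λ_max) ≈ 8.3415.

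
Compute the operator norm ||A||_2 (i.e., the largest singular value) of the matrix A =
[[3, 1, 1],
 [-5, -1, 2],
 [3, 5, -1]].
||A||_2 ≈ 7.8598 (= sqrt(largest eigenvalue of A^T A))

||A||_2 = sigma_max(A) = sqrt(lambda_max(A^T A)). Form the symmetric matrix M = A^T A =
[[43, 23, -10],
 [23, 27, -6],
 [-10, -6, 6]].
Its characteristic polynomial (trace, sum of principal 2x2 minors, determinant of M give the coefficients) is
  p(λ) = det(λ I - M) = λ^3 - 76λ^2 + 916λ - 2304.
No integer candidate from the rational root theorem (±divisors of 2304) is a root, so the roots are irrational. The cubic discriminant is Δ = 470270976 > 0, so there are three distinct real roots. p(3) = -213 and p(4) = 208 have opposite signs, so a root lies in (3, 4); Newton's method refines it to λ ≈ 3.4672. p(10) = 256 and p(11) = -93 have opposite signs, so a root lies in (10, 11); Newton's method refines it to λ ≈ 10.7569. p(61) = -2243 and p(62) = 672 have opposite signs, so a root lies in (61, 62); Newton's method refines it to λ ≈ 61.776. Check (Vieta): the three roots sum to 76, matching tr M = 76.
So the eigenvalues of A^T A are ≈ 3.4672, 10.7569, 61.776 (all ≥ 0, as they must be for A^T A). The largest is λ_max ≈ 61.776, hence ||A||_2 = sqrt(λ_max) ≈ 7.8598.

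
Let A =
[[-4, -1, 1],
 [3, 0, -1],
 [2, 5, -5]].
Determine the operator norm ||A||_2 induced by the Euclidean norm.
||A||_2 ≈ 8.1029 (= sqrt(largest eigenvalue of A^T A))

||A||_2 = sigma_max(A) = sqrt(lambda_max(A^T A)). Form the symmetric matrix M = A^T A =
[[29, 14, -17],
 [14, 26, -26],
 [-17, -26, 27]].
Its characteristic polynomial (trace, sum of principal 2x2 minors, determinant of M give the coefficients) is
  p(λ) = det(λ I - M) = λ^3 - 82λ^2 + 1078λ - 324.
No integer candidate from the rational root theorem (±divisors of 324) is a root, so the roots are irrational. The cubic discriminant is Δ = 2601064800 > 0, so there are three distinct real roots. p(0) = -324 and p(1) = 673 have opposite signs, so a root lies in (0, 1); Newton's method refines it to λ ≈ 0.3077. p(16) = 28 and p(17) = -783 have opposite signs, so a root lies in (16, 17); Newton's method refines it to λ ≈ 16.0359. p(65) = -2079 and p(66) = 1128 have opposite signs, so a root lies in (65, 66); Newton's method refines it to λ ≈ 65.6563. Check (Vieta): the three roots sum to 82, matching tr M = 82.
So the eigenvalues of A^T A are ≈ 0.3077, 16.0359, 65.6563 (all ≥ 0, as they must be for A^T A). The largest is λ_max ≈ 65.6563, hence ||A||_2 = sqrt(λ_max) ≈ 8.1029.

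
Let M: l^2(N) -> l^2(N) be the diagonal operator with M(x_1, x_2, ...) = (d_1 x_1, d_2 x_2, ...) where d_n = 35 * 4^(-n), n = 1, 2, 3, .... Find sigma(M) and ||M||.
sigma(M) = {35 * 4^(-n) : n ≥ 1} ∪ {0}; ||M|| = 35/4

A bounded diagonal operator on l^2 with diagonal entries d_n has spectrum equal to the closure of {d_n : n ≥ 1}: every d_n is an eigenvalue (with eigenvector e_n), so {d_n} ⊂ sigma(M); the spectrum is closed, so its closure is too; and for lambda not in the closure, (M - lambda I) has bounded inverse (the diagonal entries 1/(d_n - lambda) are bounded). For our sequence d_n = 35 * 4^(-n), n = 1, 2, 3, ...:
  - {d_n} = {35 * 4^(-n) : n ≥ 1}; the only limit point is 0
  - closure = {35 * 4^(-n) : n ≥ 1} ∪ {0}
For the norm: a diagonal operator has ||M|| = sup_n |d_n|. Here d_n = 35 * 4^(-n) is positive and decreasing, so sup_n |d_n| = d_1 = 35/4. So ||M|| = 35/4.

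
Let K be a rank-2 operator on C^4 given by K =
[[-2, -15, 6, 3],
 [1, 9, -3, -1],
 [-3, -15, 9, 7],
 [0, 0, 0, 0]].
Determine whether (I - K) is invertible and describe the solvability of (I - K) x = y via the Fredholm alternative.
(I - K) is invertible (det(I - K) = 18 ≠ 0), so for every y in C^4 the equation (I - K) x = y has a unique solution.

K has rank 2 and factors as K = U V^T = u1 v1^T + u2 v2^T with u1 = (-3, 2, -2, 0), v1 = (0, 3, 0, 1), u2 = (-2, 1, -3, 0), v2 = (1, 3, -3, -3) (multiplying out reproduces the displayed K). The nonzero eigenvalues of U V^T coincide with those of the 2 x 2 matrix G = V^T U = [[v1·u1, v1·u2], [v2·u1, v2·u2]] = [[6, 3], [9, 10]], and by the Sylvester determinant identity det(I_4 - U V^T) = det(I_2 - V^T U) = det([[-5, -3], [-9, -9]]) = (-5)(-9) - (-3)(-9) = 18. (Direct check: I - K =
[[3, 15, -6, -3],
 [-1, -8, 3, 1],
 [3, 15, -8, -7],
 [0, 0, 0, 1]]
has determinant 18.) The finite-dimensional Fredholm alternative says: either (I - K) is invertible, or ker(I - K) ≠ {0} and then range(I - K) = ker((I - K)^*)^⊥, with dim ker(I - K) = dim ker((I - K)^*). Since det(I - K) ≠ 0, 1 is not an eigenvalue of K and ker(I - K) = {0}, so we are in the first case: for every y there is a unique x = (I - K)^(-1) y. (Explicitly, by the Woodbury identity, (I - U V^T)^(-1) = I + U (I_2 - G)^(-1) V^T.)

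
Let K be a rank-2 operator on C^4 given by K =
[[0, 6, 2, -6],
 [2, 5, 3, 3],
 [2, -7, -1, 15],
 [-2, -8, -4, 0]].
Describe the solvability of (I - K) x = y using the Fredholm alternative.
(I - K) is invertible (det(I - K) = 69 ≠ 0), so for every y in C^4 the equation (I - K) x = y has a unique solution.

K has rank 2 and factors as K = U V^T = u1 v1^T + u2 v2^T with u1 = (-2, -1, 3, 2), v1 = (0, -3, -1, 3), u2 = (0, -2, -2, 2), v2 = (-1, -1, -1, -3) (multiplying out reproduces the displayed K). The nonzero eigenvalues of U V^T coincide with those of the 2 x 2 matrix G = V^T U = [[v1·u1, v1·u2], [v2·u1, v2·u2]] = [[6, 14], [-6, -2]], and by the Sylvester determinant identity det(I_4 - U V^T) = det(I_2 - V^T U) = det([[-5, -14], [6, 3]]) = (-5)(3) - (-14)(6) = 69. (Direct check: I - K =
[[1, -6, -2, 6],
 [-2, -4, -3, -3],
 [-2, 7, 2, -15],
 [2, 8, 4, 1]]
has determinant 69.) The finite-dimensional Fredholm alternative says: either (I - K) is invertible, or ker(I - K) ≠ {0} and then range(I - K) = ker((I - K)^*)^⊥, with dim ker(I - K) = dim ker((I - K)^*). Since det(I - K) ≠ 0, 1 is not an eigenvalue of K and ker(I - K) = {0}, so we are in the first case: for every y there is a unique x = (I - K)^(-1) y. (Explicitly, by the Woodbury identity, (I - U V^T)^(-1) = I + U (I_2 - G)^(-1) V^T.)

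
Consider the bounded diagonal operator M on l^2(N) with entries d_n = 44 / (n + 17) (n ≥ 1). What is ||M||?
||M|| = 22/9 (attained at n = 1)

For M diagonal, ||M|| = sup_n |d_n| = sup_n 44/(n + 17). This is positive and strictly decreasing in n, so the supremum is attained at n = 1: d_1 = 44/(1 + 17) = 22/9. Hence ||M|| = 22/9.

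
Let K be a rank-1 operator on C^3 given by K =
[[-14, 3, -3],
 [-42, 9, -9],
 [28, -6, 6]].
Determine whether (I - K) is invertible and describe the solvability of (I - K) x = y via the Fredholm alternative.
(I - K) is singular (det(I - K) = 0, i.e. 1 ∈ sigma(K)). (I - K) x = y is solvable iff y ⊥ ker((I - K)^*) = span{(-14, 3, -3)}, i.e. iff -14y_1 + 3y_2 - 3y_3 = 0. When solvable, the solutions are x = y + c·(1, 3, -2), c arbitrary (ker(I - K) = span{(1, 3, -2)}, dimension 1).

K has rank 1, so it is an outer product K = u v^T: every row of K is a multiple of one row vector. Reading off the entries, u = (1, 3, -2) and v = (-14, 3, -3) (row i of K equals u_i·v^T). A rank-one matrix u v^T satisfies K u = u (v·u) and kills the (2)-dimensional subspace v^⊥, so its characteristic polynomial is lambda^2 (lambda - v·u) with v·u = tr K = 1. Hence the eigenvalues of I - K are 1 (multiplicity 2) and 1 - (1) = 0, so det(I - K) = 0. (Direct check: I - K =
[[15, -3, 3],
 [42, -8, 9],
 [-28, 6, -5]]
has determinant 0.) So 1 is an eigenvalue of K and (I - K) is not invertible. The finite-dimensional Fredholm alternative says: either (I - K) is invertible, or ker(I - K) ≠ {0} and then range(I - K) = ker((I - K)^*)^⊥, with dim ker(I - K) = dim ker((I - K)^*). We are in the second case, so we need both kernels. Kernel of I - K: (I - K) u = u - u (v·u) = u - u = 0, so ker(I - K) = span{u} = span{(1, 3, -2)} (it is exactly 1-dimensional because rank(I - K) = 2). Kernel of the adjoint: K is real, so (I - K)^* = I - K^T = I - v u^T, and (I - v u^T) v = v - v (u·v) = 0; hence ker((I - K)^*) = span{v} = span{(-14, 3, -3)}. Therefore (I - K) x = y is solvable iff <y, v> = 0, i.e. iff -14y_1 + 3y_2 - 3y_3 = 0. When this holds, K y = u (v·y) = 0, so (I - K) y = y and x = y is a particular solution; the full solution set is the line x = y + c·u = y + c·(1, 3, -2), c ∈ C.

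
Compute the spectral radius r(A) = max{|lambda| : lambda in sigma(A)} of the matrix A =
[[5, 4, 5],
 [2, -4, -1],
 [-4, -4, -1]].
r(A) ≈ 5.5144

The eigenvalues of A are the roots of its characteristic polynomial. With M = A (coefficients from the trace, the sum of principal 2x2 minors, and det A):
  p(λ) = det(λ I - M) = λ^3 - 13λ + 96.
No integer candidate from the rational root theorem (±divisors of 96) is a root, so the roots are irrational. The cubic discriminant is Δ = -240044 < 0, so there is one real root and a complex-conjugate pair. p(-6) = -42 and p(-5) = 36 have opposite signs, so a root lies in (-6, -5); Newton's method refines it to λ ≈ -5.5144. Dividing out (λ - (-5.5144)) leaves approximately λ^2 - 5.5144λ + 17.4089. For λ^2 - 5.5144λ + 17.4089 the discriminant is -39.2267. It is negative, so the remaining roots are the complex-conjugate pair λ ≈ 2.7572 ± 3.1316i. Their product equals the constant term, so |λ|^2 ≈ 17.4089 and |λ| ≈ 4.1724.
Thus the eigenvalues (to 4 decimals) are -5.5144 (modulus 5.5144); 2.7572 ± 3.1316i (modulus 4.1724). The spectral radius is the largest modulus: r(A) ≈ 5.5144. (Cross-check: r(A) ≤ ||A||_2 ≈ 9.816; equality holds whenever A is normal, though it can also hold for some non-normal A.)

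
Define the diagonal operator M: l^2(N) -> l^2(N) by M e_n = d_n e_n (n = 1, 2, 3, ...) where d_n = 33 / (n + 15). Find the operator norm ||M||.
||M|| = 33/16 (attained at n = 1)

For M diagonal, ||M|| = sup_n |d_n| = sup_n 33/(n + 15). This is positive and strictly decreasing in n, so the supremum is attained at n = 1: d_1 = 33/(1 + 15) = 33/16. Hence ||M|| = 33/16.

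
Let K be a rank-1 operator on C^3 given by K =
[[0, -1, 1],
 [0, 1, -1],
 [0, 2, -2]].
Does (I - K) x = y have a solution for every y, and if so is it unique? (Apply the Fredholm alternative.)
(I - K) is invertible (det(I - K) = 2 ≠ 0), so for every y in C^3 the equation (I - K) x = y has a unique solution.

K has rank 1, so it is an outer product K = u v^T: every row of K is a multiple of one row vector. Reading off the entries, u = (-1, 1, 2) and v = (0, 1, -1) (row i of K equals u_i·v^T). A rank-one matrix u v^T satisfies K u = u (v·u) and kills the (2)-dimensional subspace v^⊥, so its characteristic polynomial is lambda^2 (lambda - v·u) with v·u = tr K = -1. Hence the eigenvalues of I - K are 1 (multiplicity 2) and 1 - (-1) = 2, so det(I - K) = 2. (Direct check: I - K =
[[1, 1, -1],
 [0, 0, 1],
 [0, -2, 3]]
has determinant 2.) The finite-dimensional Fredholm alternative says: either (I - K) is invertible, or ker(I - K) ≠ {0} and then range(I - K) = ker((I - K)^*)^⊥, with dim ker(I - K) = dim ker((I - K)^*). Since det(I - K) ≠ 0, 1 is not an eigenvalue of K and ker(I - K) = {0}, so we are in the first case: for every y there is a unique x = (I - K)^(-1) y. Explicitly, by the Sherman–Morrison formula, (I - u v^T)^(-1) = I + u v^T/(1 - v·u), i.e. (I - K)^(-1) = I + K/(2).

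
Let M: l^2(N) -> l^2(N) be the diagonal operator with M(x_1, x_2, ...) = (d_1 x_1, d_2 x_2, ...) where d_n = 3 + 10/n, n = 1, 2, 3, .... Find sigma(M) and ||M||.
sigma(M) = {3 + 10/n : n ≥ 1} ∪ {3}; ||M|| = 13

A bounded diagonal operator on l^2 with diagonal entries d_n has spectrum equal to the closure of {d_n : n ≥ 1}: every d_n is an eigenvalue (with eigenvector e_n), so {d_n} ⊂ sigma(M); the spectrum is closed, so its closure is too; and for lambda not in the closure, (M - lambda I) has bounded inverse (the diagonal entries 1/(d_n - lambda) are bounded). For our sequence d_n = 3 + 10/n, n = 1, 2, 3, ...:
  - {d_n} = {3 + 10/n : n ≥ 1}; the only limit point is 3
  - closure = {3 + 10/n : n ≥ 1} ∪ {3}
For the norm: a diagonal operator has ||M|| = sup_n |d_n|. Here d_n = 3 + 10/n is positive and decreasing, so sup_n |d_n| = d_1 = 3 + 10 = 13. So ||M|| = 13.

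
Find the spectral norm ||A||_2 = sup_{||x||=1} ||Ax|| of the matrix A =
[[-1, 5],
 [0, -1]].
||A||_2 = sqrt((27 + sqrt(725))/2) ≈ 5.1926 (= sqrt(largest eigenvalue of A^T A))

||A||_2 = sigma_max(A) = sqrt(lambda_max(A^T A)). Form the symmetric matrix M = A^T A =
[[1, -5],
 [-5, 26]].
Its characteristic polynomial (trace, determinant of M give the coefficients) is
  p(λ) = det(λ I - M) = λ^2 - 27λ + 1.
For λ^2 - 27λ + 1 the discriminant is 725. It is nonnegative but not a perfect square, so the roots are real and irrational: λ = (27 ± sqrt(725))/2 ≈ 26.9629, 0.0371.
So the eigenvalues of A^T A are ≈ 0.0371, 26.9629 (all ≥ 0, as they must be for A^T A). The largest is λ_max = (27 + sqrt(725))/2 ≈ 26.9629, hence ||A||_2 = sqrt(λ_max) = sqrt((27 + sqrt(725))/2) ≈ 5.1926.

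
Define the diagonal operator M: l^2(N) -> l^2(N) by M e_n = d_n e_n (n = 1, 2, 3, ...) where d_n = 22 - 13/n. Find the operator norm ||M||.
||M|| = 22

For a diagonal operator on l^2 with entries d_n, ||M|| = sup_n |d_n|. Here d_1 = 9, d_2 = 31/2, ..., and d_n = 22 - 13/n increases monotonically toward 22. All terms lie in [9, 22), so |d_n| = d_n and the supremum is the limit 22, which is not attained by any individual d_n. Hence ||M|| = 22.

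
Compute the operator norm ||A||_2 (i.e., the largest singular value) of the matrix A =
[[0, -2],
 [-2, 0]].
||A||_2 = 2 (= sqrt(largest eigenvalue of A^T A))

||A||_2 = sigma_max(A) = sqrt(lambda_max(A^T A)). Form the symmetric matrix M = A^T A =
[[4, 0],
 [0, 4]].
Its characteristic polynomial (trace, determinant of M give the coefficients) is
  p(λ) = det(λ I - M) = λ^2 - 8λ + 16.
For λ^2 - 8λ + 16 the discriminant is 0. It is a perfect square (0^2), so the roots are rational: λ = (8 ± 0)/2 = 4, 4.
So the eigenvalues of A^T A are ≈ 4, 4 (all ≥ 0, as they must be for A^T A). The largest is λ_max = 4, hence ||A||_2 = sqrt(λ_max) = 2.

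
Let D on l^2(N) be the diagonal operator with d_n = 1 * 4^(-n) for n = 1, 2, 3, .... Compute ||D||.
||D|| = 1/4 (attained at n = 1)

For D diagonal, ||D|| = sup_n |d_n|. The sequence d_n = 1 * 4^(-n) is positive and strictly decreasing (ratio 4^(-1) < 1), so the supremum is d_1 = 1/4. Hence ||D|| = 1/4.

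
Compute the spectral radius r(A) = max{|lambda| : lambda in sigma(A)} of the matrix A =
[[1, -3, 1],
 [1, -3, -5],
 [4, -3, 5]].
r(A) ≈ 7.6867

The eigenvalues of A are the roots of its characteristic polynomial. With M = A (coefficients from the trace, the sum of principal 2x2 minors, and det A):
  p(λ) = det(λ I - M) = λ^3 - 3λ^2 - 29λ - 54.
No integer candidate from the rational root theorem (±divisors of 54) is a root, so the roots are irrational. The cubic discriminant is Δ = -64003 < 0, so there is one real root and a complex-conjugate pair. p(7) = -61 and p(8) = 34 have opposite signs, so a root lies in (7, 8); Newton's method refines it to λ ≈ 7.6867. Dividing out (λ - (7.6867)) leaves approximately λ^2 + 4.6867λ + 7.0251. For λ^2 + 4.6867λ + 7.0251 the discriminant is -6.1355. It is negative, so the remaining roots are the complex-conjugate pair λ ≈ -2.3433 ± 1.2385i. Their product equals the constant term, so |λ|^2 ≈ 7.0251 and |λ| ≈ 2.6505.
Thus the eigenvalues (to 4 decimals) are 7.6867 (modulus 7.6867); -2.3433 ± 1.2385i (modulus 2.6505). The spectral radius is the largest modulus: r(A) ≈ 7.6867. (Cross-check: r(A) ≤ ||A||_2 ≈ 7.788; equality holds whenever A is normal, though it can also hold for some non-normal A.)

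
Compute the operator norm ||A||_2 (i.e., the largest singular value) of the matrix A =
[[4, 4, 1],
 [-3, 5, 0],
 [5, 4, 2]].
||A||_2 ≈ 8.903 (= sqrt(largest eigenvalue of A^T A))

||A||_2 = sigma_max(A) = sqrt(lambda_max(A^T A)). Form the symmetric matrix M = A^T A =
[[50, 21, 14],
 [21, 57, 12],
 [14, 12, 5]].
Its characteristic polynomial (trace, sum of principal 2x2 minors, determinant of M give the coefficients) is
  p(λ) = det(λ I - M) = λ^3 - 112λ^2 + 2604λ - 729.
No integer candidate from the rational root theorem (±divisors of 729) is a root, so the roots are irrational. The cubic discriminant is Δ = 14145462549 > 0, so there are three distinct real roots. p(0) = -729 and p(1) = 1764 have opposite signs, so a root lies in (0, 1); Newton's method refines it to λ ≈ 0.2834. p(32) = 679 and p(33) = -828 have opposite signs, so a root lies in (32, 33); Newton's method refines it to λ ≈ 32.453. p(79) = -966 and p(80) = 2791 have opposite signs, so a root lies in (79, 80); Newton's method refines it to λ ≈ 79.2636. Check (Vieta): the three roots sum to 112, matching tr M = 112.
So the eigenvalues of A^T A are ≈ 0.2834, 32.453, 79.2636 (all ≥ 0, as they must be for A^T A). The largest is λ_max ≈ 79.2636, hence ||A||_2 = sqrt(λ_max) ≈ 8.903.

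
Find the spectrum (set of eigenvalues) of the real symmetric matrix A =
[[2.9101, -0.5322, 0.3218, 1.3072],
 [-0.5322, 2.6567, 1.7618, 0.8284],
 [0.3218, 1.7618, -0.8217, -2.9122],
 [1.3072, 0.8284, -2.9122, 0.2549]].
sigma(A) ≈ {-4, 2, 3, 4}

A is real symmetric, so its spectrum consists of real eigenvalues. Expanding the characteristic polynomial of the displayed matrix gives
  det(λ I - A) = p(λ) = λ^4 + (-5)λ^3 + (-10)λ^2 + (80)λ + (-95.9987).
Solving p(λ) = 0 yields eigenvalues ≈ -4, 2, 3, 4. (A is shown rounded to 4 decimals, so these recover the underlying integer eigenvalues to within that precision.)
Verification: the trace of A = 5 equals the sum of eigenvalues 5, and det(A) ≈ -95.9987 matches the eigenvalue product -96.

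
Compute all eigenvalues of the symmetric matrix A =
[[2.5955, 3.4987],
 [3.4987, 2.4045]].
sigma(A) ≈ {-1, 6}

A is real symmetric, so its spectrum consists of real eigenvalues. Expanding the characteristic polynomial of the displayed matrix gives
  det(λ I - A) = p(λ) = λ^2 + (-5)λ + (-6).
Solving p(λ) = 0 yields eigenvalues ≈ -1, 6. (A is shown rounded to 4 decimals, so these recover the underlying integer eigenvalues to within that precision.)
Verification: the trace of A = 5 equals the sum of eigenvalues 5, and det(A) ≈ -6.0000 matches the eigenvalue product -6.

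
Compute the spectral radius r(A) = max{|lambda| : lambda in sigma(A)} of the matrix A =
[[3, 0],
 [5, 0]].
r(A) = 3

The eigenvalues of A are the roots of its characteristic polynomial. With M = A (coefficients from the trace and determinant):
  p(λ) = det(λ I - M) = λ^2 - 3λ.
For λ^2 - 3λ the discriminant is 9. It is a perfect square (3^2), so the roots are rational: λ = (3 ± 3)/2 = 3, 0.
Thus the eigenvalues (to 4 decimals) are 3 (modulus 3); 0 (modulus 0). The spectral radius is the largest modulus: r(A) = 3. (Cross-check: r(A) ≤ ||A||_2 ≈ 5.831; equality holds whenever A is normal, though it can also hold for some non-normal A.)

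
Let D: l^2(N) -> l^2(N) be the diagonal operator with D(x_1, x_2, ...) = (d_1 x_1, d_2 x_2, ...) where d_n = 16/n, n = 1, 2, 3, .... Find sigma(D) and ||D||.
sigma(D) = {16/n : n ≥ 1} ∪ {0}; ||D|| = 16

A bounded diagonal operator on l^2 with diagonal entries d_n has spectrum equal to the closure of {d_n : n ≥ 1}: every d_n is an eigenvalue (with eigenvector e_n), so {d_n} ⊂ sigma(D); the spectrum is closed, so its closure is too; and for lambda not in the closure, (D - lambda I) has bounded inverse (the diagonal entries 1/(d_n - lambda) are bounded). For our sequence d_n = 16/n, n = 1, 2, 3, ...:
  - {d_n} = {16/n : n ≥ 1}; the only limit point is 0
  - closure = {16/n : n ≥ 1} ∪ {0}
For the norm: a diagonal operator has ||D|| = sup_n |d_n|. Here d_n = 16/n is positive and decreasing, so sup_n |d_n| = d_1 = 16. So ||D|| = 16.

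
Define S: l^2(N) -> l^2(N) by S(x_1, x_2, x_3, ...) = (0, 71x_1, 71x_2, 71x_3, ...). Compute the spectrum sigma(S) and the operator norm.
sigma(S) = closed disk {z in C : |z| ≤ 71}; ||S|| = 71

Note S = 71·U where U is the unit right shift (U x)_k = x_{k-1} (with x_0 := 0); so ||S|| = 71||U|| and sigma(S) = 71·sigma(U). ||S x||^2 = sum_{k≥1} |71x_k|^2 = 5041||x||^2, so ||S|| = 71 and sigma(S) ⊂ {|z| ≤ 71}. For any |lambda| < 71, the equation (S - lambda I) x = 0 forces x_1 = 0, then 71x_k = lambda x_{k+1} ⇒ x = 0, so S has no eigenvalues. But (S - lambda I) is not surjective for |lambda| < 71: solving (S - lambda I) x = e_1 would require x_n proportional to (lambda/71)^(-n), which is not in l^2. So every |lambda| < 71 lies in the residual spectrum. The boundary |lambda| = 71 is in the approximate point spectrum (the spectrum is closed). Hence sigma(S) is the closed disk of radius 71.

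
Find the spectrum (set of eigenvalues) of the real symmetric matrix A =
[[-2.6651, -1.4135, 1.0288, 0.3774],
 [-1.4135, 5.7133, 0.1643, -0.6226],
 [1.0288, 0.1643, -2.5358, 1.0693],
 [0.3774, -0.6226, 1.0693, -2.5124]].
sigma(A) ≈ {-4, -3, -1, 6}

A is real symmetric, so its spectrum consists of real eigenvalues. Expanding the characteristic polynomial of the displayed matrix gives
  det(λ I - A) = p(λ) = λ^4 + (2)λ^3 + (-29)λ^2 + (-102)λ + (-71.9979).
Solving p(λ) = 0 yields eigenvalues ≈ -4, -3, -1, 6. (A is shown rounded to 4 decimals, so these recover the underlying integer eigenvalues to within that precision.)
Verification: the trace of A = -2 equals the sum of eigenvalues -2, and det(A) ≈ -71.9979 matches the eigenvalue product -72.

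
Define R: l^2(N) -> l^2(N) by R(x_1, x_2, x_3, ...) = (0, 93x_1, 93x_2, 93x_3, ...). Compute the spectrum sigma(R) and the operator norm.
sigma(R) = closed disk {z in C : |z| ≤ 93}; ||R|| = 93

Note R = 93·U where U is the unit right shift (U x)_k = x_{k-1} (with x_0 := 0); so ||R|| = 93||U|| and sigma(R) = 93·sigma(U). ||R x||^2 = sum_{k≥1} |93x_k|^2 = 8649||x||^2, so ||R|| = 93 and sigma(R) ⊂ {|z| ≤ 93}. For any |lambda| < 93, the equation (R - lambda I) x = 0 forces x_1 = 0, then 93x_k = lambda x_{k+1} ⇒ x = 0, so R has no eigenvalues. But (R - lambda I) is not surjective for |lambda| < 93: solving (R - lambda I) x = e_1 would require x_n proportional to (lambda/93)^(-n), which is not in l^2. So every |lambda| < 93 lies in the residual spectrum. The boundary |lambda| = 93 is in the approximate point spectrum (the spectrum is closed). Hence sigma(R) is the closed disk of radius 93.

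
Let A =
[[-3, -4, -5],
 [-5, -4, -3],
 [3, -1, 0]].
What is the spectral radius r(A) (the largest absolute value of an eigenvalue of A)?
r(A) ≈ 7.2141

The eigenvalues of A are the roots of its characteristic polynomial. With M = A (coefficients from the trace, the sum of principal 2x2 minors, and det A):
  p(λ) = det(λ I - M) = λ^3 + 7λ^2 + 4λ + 40.
No integer candidate from the rational root theorem (±divisors of 40) is a root, so the roots are irrational. The cubic discriminant is Δ = -77392 < 0, so there is one real root and a complex-conjugate pair. p(-8) = -56 and p(-7) = 12 have opposite signs, so a root lies in (-8, -7); Newton's method refines it to λ ≈ -7.2141. Dividing out (λ - (-7.2141)) leaves approximately λ^2 - 0.2141λ + 5.5447. For λ^2 - 0.2141λ + 5.5447 the discriminant is -22.1329. It is negative, so the remaining roots are the complex-conjugate pair λ ≈ 0.1071 ± 2.3523i. Their product equals the constant term, so |λ|^2 ≈ 5.5447 and |λ| ≈ 2.3547.
Thus the eigenvalues (to 4 decimals) are -7.2141 (modulus 7.2141); 0.1071 ± 2.3523i (modulus 2.3547). The spectral radius is the largest modulus: r(A) ≈ 7.2141. (Cross-check: r(A) ≤ ||A||_2 ≈ 9.8725; equality holds whenever A is normal, though it can also hold for some non-normal A.)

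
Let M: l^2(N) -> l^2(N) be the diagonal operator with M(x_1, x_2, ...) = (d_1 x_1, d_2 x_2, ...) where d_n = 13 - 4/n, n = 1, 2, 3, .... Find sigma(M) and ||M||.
sigma(M) = {13 - 4/n : n ≥ 1} ∪ {13}; ||M|| = 13

A bounded diagonal operator on l^2 with diagonal entries d_n has spectrum equal to the closure of {d_n : n ≥ 1}: every d_n is an eigenvalue (with eigenvector e_n), so {d_n} ⊂ sigma(M); the spectrum is closed, so its closure is too; and for lambda not in the closure, (M - lambda I) has bounded inverse (the diagonal entries 1/(d_n - lambda) are bounded). For our sequence d_n = 13 - 4/n, n = 1, 2, 3, ...:
  - {d_n} = {13 - 4/n : n ≥ 1}; the only limit point is 13
  - closure = {13 - 4/n : n ≥ 1} ∪ {13}
For the norm: a diagonal operator has ||M|| = sup_n |d_n|. Here d_n = 13 - 4/n increases monotonically from d_1 = 9 toward 13, with all terms in [9, 13); so sup_n |d_n| = 13 (the supremum is the limit, not attained). So ||M|| = 13.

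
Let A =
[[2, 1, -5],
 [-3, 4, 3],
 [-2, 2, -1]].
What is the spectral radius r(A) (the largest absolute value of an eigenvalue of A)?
r(A) = (8 + sqrt(12))/2 ≈ 5.7321

The eigenvalues of A are the roots of its characteristic polynomial. With M = A (coefficients from the trace, the sum of principal 2x2 minors, and det A):
  p(λ) = det(λ I - M) = λ^3 - 5λ^2 - 11λ + 39.
By the rational root theorem any rational root is an integer divisor of 39. Testing λ = -3: p(-3) = -27 - 45 + 33 + 39 = 0, so λ = -3 is a root. Dividing out (λ + 3) leaves p(λ) = (λ + 3)(λ^2 - 8λ + 13). For λ^2 - 8λ + 13 the discriminant is 12. It is nonnegative but not a perfect square, so the roots are real and irrational: λ = (8 ± sqrt(12))/2 ≈ 5.7321, 2.2679.
Thus the eigenvalues (to 4 decimals) are 5.7321 (modulus 5.7321); 2.2679 (modulus 2.2679); -3 (modulus 3). The spectral radius is the largest modulus: r(A) = (8 + sqrt(12))/2 ≈ 5.7321. (Cross-check: r(A) ≤ ||A||_2 ≈ 7.0798; equality holds whenever A is normal, though it can also hold for some non-normal A.)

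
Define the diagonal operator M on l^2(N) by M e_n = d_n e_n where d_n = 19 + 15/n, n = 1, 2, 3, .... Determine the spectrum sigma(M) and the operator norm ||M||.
sigma(M) = {19 + 15/n : n ≥ 1} ∪ {19}; ||M|| = 34

A bounded diagonal operator on l^2 with diagonal entries d_n has spectrum equal to the closure of {d_n : n ≥ 1}: every d_n is an eigenvalue (with eigenvector e_n), so {d_n} ⊂ sigma(M); the spectrum is closed, so its closure is too; and for lambda not in the closure, (M - lambda I) has bounded inverse (the diagonal entries 1/(d_n - lambda) are bounded). For our sequence d_n = 19 + 15/n, n = 1, 2, 3, ...:
  - {d_n} = {19 + 15/n : n ≥ 1}; the only limit point is 19
  - closure = {19 + 15/n : n ≥ 1} ∪ {19}
For the norm: a diagonal operator has ||M|| = sup_n |d_n|. Here d_n = 19 + 15/n is positive and decreasing, so sup_n |d_n| = d_1 = 19 + 15 = 34. So ||M|| = 34.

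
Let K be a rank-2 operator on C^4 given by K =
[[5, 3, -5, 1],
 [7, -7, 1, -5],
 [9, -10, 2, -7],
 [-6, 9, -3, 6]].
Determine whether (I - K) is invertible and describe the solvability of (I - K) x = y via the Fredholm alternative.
(I - K) is invertible (det(I - K) = 20 ≠ 0), so for every y in C^4 the equation (I - K) x = y has a unique solution.

K has rank 2 and factors as K = U V^T = u1 v1^T + u2 v2^T with u1 = (-3, -1, -1, 0), v1 = (-3, 1, 1, 1), u2 = (2, -2, -3, 3), v2 = (-2, 3, -1, 2) (multiplying out reproduces the displayed K). The nonzero eigenvalues of U V^T coincide with those of the 2 x 2 matrix G = V^T U = [[v1·u1, v1·u2], [v2·u1, v2·u2]] = [[7, -8], [4, -1]], and by the Sylvester determinant identity det(I_4 - U V^T) = det(I_2 - V^T U) = det([[-6, 8], [-4, 2]]) = (-6)(2) - (8)(-4) = 20. (Direct check: I - K =
[[-4, -3, 5, -1],
 [-7, 8, -1, 5],
 [-9, 10, -1, 7],
 [6, -9, 3, -5]]
has determinant 20.) The finite-dimensional Fredholm alternative says: either (I - K) is invertible, or ker(I - K) ≠ {0} and then range(I - K) = ker((I - K)^*)^⊥, with dim ker(I - K) = dim ker((I - K)^*). Since det(I - K) ≠ 0, 1 is not an eigenvalue of K and ker(I - K) = {0}, so we are in the first case: for every y there is a unique x = (I - K)^(-1) y. (Explicitly, by the Woodbury identity, (I - U V^T)^(-1) = I + U (I_2 - G)^(-1) V^T.)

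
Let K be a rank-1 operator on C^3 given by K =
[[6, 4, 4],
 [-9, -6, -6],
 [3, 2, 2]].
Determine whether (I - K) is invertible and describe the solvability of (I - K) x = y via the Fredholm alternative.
(I - K) is invertible (det(I - K) = -1 ≠ 0), so for every y in C^3 the equation (I - K) x = y has a unique solution.

K has rank 1, so it is an outer product K = u v^T: every row of K is a multiple of one row vector. Reading off the entries, u = (-2, 3, -1) and v = (-3, -2, -2) (row i of K equals u_i·v^T). A rank-one matrix u v^T satisfies K u = u (v·u) and kills the (2)-dimensional subspace v^⊥, so its characteristic polynomial is lambda^2 (lambda - v·u) with v·u = tr K = 2. Hence the eigenvalues of I - K are 1 (multiplicity 2) and 1 - (2) = -1, so det(I - K) = -1. (Direct check: I - K =
[[-5, -4, -4],
 [9, 7, 6],
 [-3, -2, -1]]
has determinant -1.) The finite-dimensional Fredholm alternative says: either (I - K) is invertible, or ker(I - K) ≠ {0} and then range(I - K) = ker((I - K)^*)^⊥, with dim ker(I - K) = dim ker((I - K)^*). Since det(I - K) ≠ 0, 1 is not an eigenvalue of K and ker(I - K) = {0}, so we are in the first case: for every y there is a unique x = (I - K)^(-1) y. Explicitly, by the Sherman–Morrison formula, (I - u v^T)^(-1) = I + u v^T/(1 - v·u), i.e. (I - K)^(-1) = I - K.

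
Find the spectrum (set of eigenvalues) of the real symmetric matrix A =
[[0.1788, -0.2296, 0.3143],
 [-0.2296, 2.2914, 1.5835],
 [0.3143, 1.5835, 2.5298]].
sigma(A) ≈ {0, 1, 4}

A is real symmetric, so its spectrum consists of real eigenvalues. Expanding the characteristic polynomial of the displayed matrix gives
  det(λ I - A) = p(λ) = λ^3 + (-5)λ^2 + (4)λ + (0).
Solving p(λ) = 0 yields eigenvalues ≈ 0, 1, 4. (A is shown rounded to 4 decimals, so these recover the underlying integer eigenvalues to within that precision.)
Verification: the trace of A = 5 equals the sum of eigenvalues 5, and det(A) ≈ -0.0001 matches the eigenvalue product 0.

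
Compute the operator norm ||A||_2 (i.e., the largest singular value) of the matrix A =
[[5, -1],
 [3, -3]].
||A||_2 = sqrt((44 + sqrt(1360))/2) ≈ 6.3592 (= sqrt(largest eigenvalue of A^T A))

||A||_2 = sigma_max(A) = sqrt(lambda_max(A^T A)). Form the symmetric matrix M = A^T A =
[[34, -14],
 [-14, 10]].
Its characteristic polynomial (trace, determinant of M give the coefficients) is
  p(λ) = det(λ I - M) = λ^2 - 44λ + 144.
For λ^2 - 44λ + 144 the discriminant is 1360. It is nonnegative but not a perfect square, so the roots are real and irrational: λ = (44 ± sqrt(1360))/2 ≈ 40.4391, 3.5609.
So the eigenvalues of A^T A are ≈ 3.5609, 40.4391 (all ≥ 0, as they must be for A^T A). The largest is λ_max = (44 + sqrt(1360))/2 ≈ 40.4391, hence ||A||_2 = sqrt(λ_max) = sqrt((44 + sqrt(1360))/2) ≈ 6.3592.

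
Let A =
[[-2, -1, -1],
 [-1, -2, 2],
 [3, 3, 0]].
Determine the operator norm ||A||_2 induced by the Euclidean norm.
||A||_2 ≈ 5.2158 (= sqrt(largest eigenvalue of A^T A))

||A||_2 = sigma_max(A) = sqrt(lambda_max(A^T A)). Form the symmetric matrix M = A^T A =
[[14, 13, 0],
 [13, 14, -3],
 [0, -3, 5]].
Its characteristic polynomial (trace, sum of principal 2x2 minors, determinant of M give the coefficients) is
  p(λ) = det(λ I - M) = λ^3 - 33λ^2 + 158λ - 9.
No integer candidate from the rational root theorem (±divisors of 9) is a root, so the roots are irrational. The cubic discriminant is Δ = 10957297 > 0, so there are three distinct real roots. p(0) = -9 and p(1) = 117 have opposite signs, so a root lies in (0, 1); Newton's method refines it to λ ≈ 0.0577. p(5) = 81 and p(6) = -33 have opposite signs, so a root lies in (5, 6); Newton's method refines it to λ ≈ 5.7381. p(27) = -117 and p(28) = 495 have opposite signs, so a root lies in (27, 28); Newton's method refines it to λ ≈ 27.2042. Check (Vieta): the three roots sum to 33, matching tr M = 33.
So the eigenvalues of A^T A are ≈ 0.0577, 5.7381, 27.2042 (all ≥ 0, as they must be for A^T A). The largest is λ_max ≈ 27.2042, hence ||A||_2 = sqrt(λ_max) ≈ 5.2158.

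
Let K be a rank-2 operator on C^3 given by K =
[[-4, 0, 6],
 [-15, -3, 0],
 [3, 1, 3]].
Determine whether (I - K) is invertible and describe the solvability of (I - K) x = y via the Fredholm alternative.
(I - K) is invertible (det(I - K) = -22 ≠ 0), so for every y in C^3 the equation (I - K) x = y has a unique solution.

K has rank 2 and factors as K = U V^T = u1 v1^T + u2 v2^T with u1 = (2, 3, 0), v1 = (-2, 0, 3), u2 = (0, 3, -1), v2 = (-3, -1, -3) (multiplying out reproduces the displayed K). The nonzero eigenvalues of U V^T coincide with those of the 2 x 2 matrix G = V^T U = [[v1·u1, v1·u2], [v2·u1, v2·u2]] = [[-4, -3], [-9, 0]], and by the Sylvester determinant identity det(I_3 - U V^T) = det(I_2 - V^T U) = det([[5, 3], [9, 1]]) = (5)(1) - (3)(9) = -22. (Direct check: I - K =
[[5, 0, -6],
 [15, 4, 0],
 [-3, -1, -2]]
has determinant -22.) The finite-dimensional Fredholm alternative says: either (I - K) is invertible, or ker(I - K) ≠ {0} and then range(I - K) = ker((I - K)^*)^⊥, with dim ker(I - K) = dim ker((I - K)^*). Since det(I - K) ≠ 0, 1 is not an eigenvalue of K and ker(I - K) = {0}, so we are in the first case: for every y there is a unique x = (I - K)^(-1) y. (Explicitly, by the Woodbury identity, (I - U V^T)^(-1) = I + U (I_2 - G)^(-1) V^T.)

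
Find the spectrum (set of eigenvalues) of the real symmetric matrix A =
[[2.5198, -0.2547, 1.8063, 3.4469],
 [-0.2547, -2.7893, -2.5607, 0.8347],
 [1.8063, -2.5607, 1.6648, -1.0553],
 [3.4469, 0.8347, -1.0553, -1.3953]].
sigma(A) ≈ {-4, 3, 5} (-4 with multiplicity 2)

A is real symmetric, so its spectrum consists of real eigenvalues. Expanding the characteristic polynomial of the displayed matrix gives
  det(λ I - A) = p(λ) = λ^4 + (0)λ^3 + (-33)λ^2 + (-8)λ + (240.0052).
Solving p(λ) = 0 yields eigenvalues ≈ -4, -4, 3, 5. (A is shown rounded to 4 decimals, so these recover the underlying integer eigenvalues to within that precision.)
Verification: the trace of A = 0 equals the sum of eigenvalues 0, and det(A) ≈ 240.0052 matches the eigenvalue product 240.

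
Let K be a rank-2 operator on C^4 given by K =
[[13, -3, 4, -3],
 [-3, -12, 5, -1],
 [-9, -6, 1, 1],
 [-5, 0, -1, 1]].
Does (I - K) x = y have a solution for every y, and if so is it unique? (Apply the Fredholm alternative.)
(I - K) is invertible (det(I - K) = -112 ≠ 0), so for every y in C^4 the equation (I - K) x = y has a unique solution.

K has rank 2 and factors as K = U V^T = u1 v1^T + u2 v2^T with u1 = (-2, 3, 3, 1), v1 = (-2, -3, 1, 0), u2 = (3, 1, -1, -1), v2 = (3, -3, 2, -1) (multiplying out reproduces the displayed K). The nonzero eigenvalues of U V^T coincide with those of the 2 x 2 matrix G = V^T U = [[v1·u1, v1·u2], [v2·u1, v2·u2]] = [[-2, -10], [-10, 5]], and by the Sylvester determinant identity det(I_4 - U V^T) = det(I_2 - V^T U) = det([[3, 10], [10, -4]]) = (3)(-4) - (10)(10) = -112. (Direct check: I - K =
[[-12, 3, -4, 3],
 [3, 13, -5, 1],
 [9, 6, 0, -1],
 [5, 0, 1, 0]]
has determinant -112.) The finite-dimensional Fredholm alternative says: either (I - K) is invertible, or ker(I - K) ≠ {0} and then range(I - K) = ker((I - K)^*)^⊥, with dim ker(I - K) = dim ker((I - K)^*). Since det(I - K) ≠ 0, 1 is not an eigenvalue of K and ker(I - K) = {0}, so we are in the first case: for every y there is a unique x = (I - K)^(-1) y. (Explicitly, by the Woodbury identity, (I - U V^T)^(-1) = I + U (I_2 - G)^(-1) V^T.)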